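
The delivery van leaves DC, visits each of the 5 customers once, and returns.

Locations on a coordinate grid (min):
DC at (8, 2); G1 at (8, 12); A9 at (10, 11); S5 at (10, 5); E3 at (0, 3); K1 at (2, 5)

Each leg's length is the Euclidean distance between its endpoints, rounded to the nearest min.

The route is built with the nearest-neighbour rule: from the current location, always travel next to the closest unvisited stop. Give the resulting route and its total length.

DC → [S5:4 / K1:7 / E3:8 / A9:9 / G1:10] → S5 (4)
S5 → [A9:6 / G1:7 / K1:8 / E3:10] → A9 (6)
A9 → [G1:2 / K1:10 / E3:13] → G1 (2)
G1 → [K1:9 / E3:12] → K1 (9)
K1 → [E3:3] → E3 (3)
Return E3→DC: 8.
Total = 4 + 6 + 2 + 9 + 3 + 8 = 32.

32 min along DC → S5 → A9 → G1 → K1 → E3 → DC.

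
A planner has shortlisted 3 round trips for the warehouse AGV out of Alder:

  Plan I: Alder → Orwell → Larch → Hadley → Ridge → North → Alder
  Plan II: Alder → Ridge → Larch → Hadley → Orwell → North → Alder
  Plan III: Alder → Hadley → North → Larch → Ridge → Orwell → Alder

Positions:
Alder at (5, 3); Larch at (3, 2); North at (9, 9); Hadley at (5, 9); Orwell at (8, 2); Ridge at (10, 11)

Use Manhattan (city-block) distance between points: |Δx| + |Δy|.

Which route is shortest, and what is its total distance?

Plan I: 4 + 5 + 9 + 7 + 3 + 10 = 38
Plan II: 13 + 16 + 9 + 10 + 8 + 10 = 66
Plan III: 6 + 4 + 13 + 16 + 11 + 4 = 54

Shortest is Plan I, total 38.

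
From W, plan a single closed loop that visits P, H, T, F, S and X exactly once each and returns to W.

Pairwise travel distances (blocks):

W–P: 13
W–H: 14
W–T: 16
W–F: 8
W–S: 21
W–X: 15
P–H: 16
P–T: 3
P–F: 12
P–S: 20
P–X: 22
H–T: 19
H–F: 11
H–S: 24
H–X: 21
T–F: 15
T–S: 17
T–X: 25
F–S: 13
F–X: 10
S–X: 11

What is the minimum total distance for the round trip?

Shortest round trip = 79 blocks.

There are 360 distinct closed tours to check (reversals are equivalent).
W - P - H - T - F - S - X - W: 13+16+19+15+13+11+15 = 102
W - P - H - T - F - X - S - W: 13+16+19+15+10+11+21 = 105
W - P - H - T - S - F - X - W: 13+16+19+17+13+10+15 = 103
W - P - H - T - S - X - F - W: 13+16+19+17+11+10+8 = 94
W - P - H - T - X - F - S - W: 13+16+19+25+10+13+21 = 117
W - P - H - T - X - S - F - W: 13+16+19+25+11+13+8 = 105
W - P - H - F - T - S - X - W: 13+16+11+15+17+11+15 = 98
W - P - H - F - T - X - S - W: 13+16+11+15+25+11+21 = 112
… (352 more)
W - P - T - S - X - F - H - W: 13+3+17+11+10+11+14 = 79  ← best
The minimum is 79.
One optimal route: W → P → T → S → X → F → H → W (or its reverse).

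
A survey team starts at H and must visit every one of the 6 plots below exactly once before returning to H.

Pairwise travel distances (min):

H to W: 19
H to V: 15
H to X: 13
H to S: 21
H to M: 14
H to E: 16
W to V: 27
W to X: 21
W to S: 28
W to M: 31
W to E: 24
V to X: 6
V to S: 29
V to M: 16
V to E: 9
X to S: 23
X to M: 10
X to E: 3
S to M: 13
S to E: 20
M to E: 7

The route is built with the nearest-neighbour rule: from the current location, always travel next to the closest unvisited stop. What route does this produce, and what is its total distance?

At H the remaining stops are X 13, M 14, V 15, E 16, W 19, S 21; go to X.
At X the remaining stops are E 3, V 6, M 10, W 21, S 23; go to E.
At E the remaining stops are M 7, V 9, S 20, W 24; go to M.
At M the remaining stops are S 13, V 16, W 31; go to S.
At S the remaining stops are W 28, V 29; go to W.
At W the remaining stops are V 27; go to V.
Return V→H: 15.
Total = 13 + 3 + 7 + 13 + 28 + 27 + 15 = 106.

106 min along H → X → E → M → S → W → V → H.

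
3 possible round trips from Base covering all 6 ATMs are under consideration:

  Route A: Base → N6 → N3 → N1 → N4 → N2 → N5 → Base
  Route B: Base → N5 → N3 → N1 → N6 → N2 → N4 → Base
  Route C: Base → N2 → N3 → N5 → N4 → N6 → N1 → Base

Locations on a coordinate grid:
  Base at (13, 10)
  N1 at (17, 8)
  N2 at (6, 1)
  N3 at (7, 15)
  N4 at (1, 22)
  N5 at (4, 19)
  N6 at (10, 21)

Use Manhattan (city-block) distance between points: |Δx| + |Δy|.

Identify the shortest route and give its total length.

Shortest is Route C, total 80.

Route A: 14 + 9 + 17 + 30 + 26 + 20 + 18 = 134
Route B: 18 + 7 + 17 + 20 + 24 + 26 + 24 = 136
Route C: 16 + 15 + 7 + 6 + 10 + 20 + 6 = 80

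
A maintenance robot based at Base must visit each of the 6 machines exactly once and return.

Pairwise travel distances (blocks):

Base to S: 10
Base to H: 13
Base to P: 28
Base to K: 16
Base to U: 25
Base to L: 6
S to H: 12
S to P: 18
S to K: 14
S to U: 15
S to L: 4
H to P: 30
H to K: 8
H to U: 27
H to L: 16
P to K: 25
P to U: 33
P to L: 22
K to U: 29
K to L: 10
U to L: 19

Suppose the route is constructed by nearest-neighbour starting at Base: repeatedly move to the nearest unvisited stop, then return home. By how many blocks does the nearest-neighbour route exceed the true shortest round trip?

From Base: L=6, S=10, H=13, K=16, U=25, P=28 → choose L (6).
From L: S=4, K=10, H=16, U=19, P=22 → choose S (4).
From S: H=12, K=14, U=15, P=18 → choose H (12).
From H: K=8, U=27, P=30 → choose K (8).
From K: P=25, U=29 → choose P (25).
From P: U=33 → choose U (33).
NN route Base → L → S → H → K → P → U → Base costs 113.
Optimal: Base → H → K → P → S → U → L → Base costs 104 (by enumerating all 360 distinct tours).
Excess = 113 − 104 = 9.

Excess over optimum: 9 blocks.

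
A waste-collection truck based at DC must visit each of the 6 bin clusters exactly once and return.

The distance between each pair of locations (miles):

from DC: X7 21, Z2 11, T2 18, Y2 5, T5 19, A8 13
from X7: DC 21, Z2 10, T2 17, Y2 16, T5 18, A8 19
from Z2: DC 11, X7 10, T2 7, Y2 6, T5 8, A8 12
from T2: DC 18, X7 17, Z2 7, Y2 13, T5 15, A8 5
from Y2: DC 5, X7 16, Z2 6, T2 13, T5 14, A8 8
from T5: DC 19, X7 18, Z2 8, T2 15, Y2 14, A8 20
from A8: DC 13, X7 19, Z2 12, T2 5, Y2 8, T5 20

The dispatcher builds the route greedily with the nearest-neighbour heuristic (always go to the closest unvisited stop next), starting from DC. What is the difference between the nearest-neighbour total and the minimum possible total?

Excess over optimum: 7 miles.

DC: Y2=5, Z2=11, A8=13, T2=18, T5=19, X7=21 ⇒ Y2
Y2: Z2=6, A8=8, T2=13, T5=14, X7=16 ⇒ Z2
Z2: T2=7, T5=8, X7=10, A8=12 ⇒ T2
T2: A8=5, T5=15, X7=17 ⇒ A8
A8: X7=19, T5=20 ⇒ X7
X7: T5=18 ⇒ T5
NN route DC → Y2 → Z2 → T2 → A8 → X7 → T5 → DC costs 79.
Optimal: DC → X7 → Z2 → T5 → T2 → A8 → Y2 → DC costs 72 (by enumerating all 360 distinct tours).
Excess = 79 − 72 = 7.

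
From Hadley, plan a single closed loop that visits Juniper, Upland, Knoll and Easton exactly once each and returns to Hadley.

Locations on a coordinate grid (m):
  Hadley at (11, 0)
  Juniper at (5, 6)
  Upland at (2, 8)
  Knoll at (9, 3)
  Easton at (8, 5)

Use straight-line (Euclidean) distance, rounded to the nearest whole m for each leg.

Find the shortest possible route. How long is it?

There are 12 distinct closed tours to check (reversals are equivalent).
Hadley-Juniper-Upland-Knoll-Easton-Hadley: 8+4+9+2+6 = 29
Hadley-Juniper-Upland-Easton-Knoll-Hadley: 8+4+7+2+4 = 25
Hadley-Juniper-Knoll-Upland-Easton-Hadley: 8+5+9+7+6 = 35
Hadley-Juniper-Knoll-Easton-Upland-Hadley: 8+5+2+7+12 = 34
Hadley-Juniper-Easton-Upland-Knoll-Hadley: 8+3+7+9+4 = 31
Hadley-Juniper-Easton-Knoll-Upland-Hadley: 8+3+2+9+12 = 34
Hadley-Upland-Juniper-Knoll-Easton-Hadley: 12+4+5+2+6 = 29
Hadley-Upland-Juniper-Easton-Knoll-Hadley: 12+4+3+2+4 = 25
Hadley-Upland-Knoll-Juniper-Easton-Hadley: 12+9+5+3+6 = 35
Hadley-Upland-Easton-Juniper-Knoll-Hadley: 12+7+3+5+4 = 31
Hadley-Knoll-Juniper-Upland-Easton-Hadley: 4+5+4+7+6 = 26
Hadley-Knoll-Upland-Juniper-Easton-Hadley: 4+9+4+3+6 = 26
The minimum is 25.
One optimal route: Hadley → Juniper → Upland → Easton → Knoll → Hadley (or its reverse).

Shortest round trip = 25 m.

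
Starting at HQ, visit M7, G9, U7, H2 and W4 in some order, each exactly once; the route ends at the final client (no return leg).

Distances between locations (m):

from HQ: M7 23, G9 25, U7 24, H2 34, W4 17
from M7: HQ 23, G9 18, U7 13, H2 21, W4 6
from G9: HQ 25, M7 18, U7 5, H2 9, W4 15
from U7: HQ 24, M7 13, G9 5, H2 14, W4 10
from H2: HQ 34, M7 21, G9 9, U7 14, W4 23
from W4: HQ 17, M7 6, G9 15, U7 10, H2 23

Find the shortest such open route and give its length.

Minimum one-way distance = 50 m.

There are 5! = 120 possible orderings.
HQ→M7→G9→U7→H2→W4: 23+18+5+14+23 = 83
HQ→M7→G9→U7→W4→H2: 23+18+5+10+23 = 79
HQ→M7→G9→H2→U7→W4: 23+18+9+14+10 = 74
HQ→M7→G9→H2→W4→U7: 23+18+9+23+10 = 83
HQ→M7→G9→W4→U7→H2: 23+18+15+10+14 = 80
HQ→M7→G9→W4→H2→U7: 23+18+15+23+14 = 93
HQ→M7→U7→G9→H2→W4: 23+13+5+9+23 = 73
HQ→M7→U7→G9→W4→H2: 23+13+5+15+23 = 79
HQ→M7→U7→H2→G9→W4: 23+13+14+9+15 = 74
HQ→M7→U7→H2→W4→G9: 23+13+14+23+15 = 88
HQ→M7→U7→W4→G9→H2: 23+13+10+15+9 = 70
HQ→M7→U7→W4→H2→G9: 23+13+10+23+9 = 78
HQ→M7→H2→G9→U7→W4: 23+21+9+5+10 = 68
HQ→M7→H2→G9→W4→U7: 23+21+9+15+10 = 78
… (106 more)
HQ→W4→M7→U7→G9→H2: 17+6+13+5+9 = 50  ← best
The minimum is 50.
One shortest path: HQ → W4 → M7 → U7 → G9 → H2.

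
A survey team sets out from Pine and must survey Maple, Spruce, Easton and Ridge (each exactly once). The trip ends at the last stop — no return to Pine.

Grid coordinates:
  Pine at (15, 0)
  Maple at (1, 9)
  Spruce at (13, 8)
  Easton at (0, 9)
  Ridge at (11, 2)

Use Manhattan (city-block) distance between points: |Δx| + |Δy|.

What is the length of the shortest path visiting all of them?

28 — the minimum one-way total.

There are 4! = 24 possible orderings.
Pine→Maple→Spruce→Easton→Ridge: 23+13+14+18 = 68
Pine→Maple→Spruce→Ridge→Easton: 23+13+8+18 = 62
Pine→Maple→Easton→Spruce→Ridge: 23+1+14+8 = 46
Pine→Maple→Easton→Ridge→Spruce: 23+1+18+8 = 50
Pine→Maple→Ridge→Spruce→Easton: 23+17+8+14 = 62
Pine→Maple→Ridge→Easton→Spruce: 23+17+18+14 = 72
Pine→Spruce→Maple→Easton→Ridge: 10+13+1+18 = 42
Pine→Spruce→Maple→Ridge→Easton: 10+13+17+18 = 58
Pine→Spruce→Easton→Maple→Ridge: 10+14+1+17 = 42
Pine→Spruce→Easton→Ridge→Maple: 10+14+18+17 = 59
Pine→Spruce→Ridge→Maple→Easton: 10+8+17+1 = 36
Pine→Spruce→Ridge→Easton→Maple: 10+8+18+1 = 37
Pine→Easton→Maple→Spruce→Ridge: 24+1+13+8 = 46
Pine→Easton→Maple→Ridge→Spruce: 24+1+17+8 = 50
… (10 more)
Pine→Ridge→Spruce→Maple→Easton: 6+8+13+1 = 28  ← best
The minimum is 28.
One shortest path: Pine → Ridge → Spruce → Maple → Easton.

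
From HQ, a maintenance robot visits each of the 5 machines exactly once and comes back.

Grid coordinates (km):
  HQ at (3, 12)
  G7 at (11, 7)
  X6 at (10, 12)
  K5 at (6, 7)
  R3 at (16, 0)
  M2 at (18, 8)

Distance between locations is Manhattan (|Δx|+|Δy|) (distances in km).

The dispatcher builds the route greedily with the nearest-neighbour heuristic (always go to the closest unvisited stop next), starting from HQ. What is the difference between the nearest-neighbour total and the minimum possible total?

HQ: X6=7, K5=8, G7=13, M2=19, R3=25 ⇒ X6
X6: G7=6, K5=9, M2=12, R3=18 ⇒ G7
G7: K5=5, M2=8, R3=12 ⇒ K5
K5: M2=13, R3=17 ⇒ M2
M2: R3=10 ⇒ R3
NN route HQ → X6 → G7 → K5 → M2 → R3 → HQ costs 66.
Optimal: HQ → X6 → M2 → R3 → G7 → K5 → HQ costs 54 (by enumerating all 60 distinct tours).
Excess = 66 − 54 = 12.

The nearest-neighbour route is 12 km longer than optimal.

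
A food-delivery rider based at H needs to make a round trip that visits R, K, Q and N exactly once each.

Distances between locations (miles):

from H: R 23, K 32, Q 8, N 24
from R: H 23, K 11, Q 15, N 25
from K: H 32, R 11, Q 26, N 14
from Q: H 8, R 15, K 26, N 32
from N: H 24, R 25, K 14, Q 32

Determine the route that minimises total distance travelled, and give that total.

With 4 stops there are 4!/2 = 12 distinct round trips (a route and its reverse cost the same).
H → R → K → Q → N → H: 23+11+26+32+24 = 116
H → R → K → N → Q → H: 23+11+14+32+8 = 88
H → R → Q → K → N → H: 23+15+26+14+24 = 102
H → R → Q → N → K → H: 23+15+32+14+32 = 116
H → R → N → K → Q → H: 23+25+14+26+8 = 96
H → R → N → Q → K → H: 23+25+32+26+32 = 138
H → K → R → Q → N → H: 32+11+15+32+24 = 114
H → K → R → N → Q → H: 32+11+25+32+8 = 108
H → K → Q → R → N → H: 32+26+15+25+24 = 122
H → K → N → R → Q → H: 32+14+25+15+8 = 94
H → Q → R → K → N → H: 8+15+11+14+24 = 72
H → Q → K → R → N → H: 8+26+11+25+24 = 94
The minimum is 72.
One optimal route: H → Q → R → K → N → H (or its reverse).

Minimum total distance: 72 miles.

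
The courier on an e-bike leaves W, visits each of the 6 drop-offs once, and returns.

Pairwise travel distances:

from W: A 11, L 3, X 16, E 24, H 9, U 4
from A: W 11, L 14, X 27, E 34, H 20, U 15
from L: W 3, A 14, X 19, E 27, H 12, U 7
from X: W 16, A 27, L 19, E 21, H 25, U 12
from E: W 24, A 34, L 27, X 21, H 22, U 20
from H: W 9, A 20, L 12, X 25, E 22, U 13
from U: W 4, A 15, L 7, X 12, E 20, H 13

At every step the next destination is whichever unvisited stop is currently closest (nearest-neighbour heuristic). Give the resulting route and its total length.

Total distance 96 via the nearest-neighbour route W → L → U → X → E → H → A → W.

W → [L:3 / U:4 / H:9 / A:11 / X:16 / E:24] → L (3)
L → [U:7 / H:12 / A:14 / X:19 / E:27] → U (7)
U → [X:12 / H:13 / A:15 / E:20] → X (12)
X → [E:21 / H:25 / A:27] → E (21)
E → [H:22 / A:34] → H (22)
H → [A:20] → A (20)
Return A→W: 11.
Total = 3 + 7 + 12 + 21 + 22 + 20 + 11 = 96.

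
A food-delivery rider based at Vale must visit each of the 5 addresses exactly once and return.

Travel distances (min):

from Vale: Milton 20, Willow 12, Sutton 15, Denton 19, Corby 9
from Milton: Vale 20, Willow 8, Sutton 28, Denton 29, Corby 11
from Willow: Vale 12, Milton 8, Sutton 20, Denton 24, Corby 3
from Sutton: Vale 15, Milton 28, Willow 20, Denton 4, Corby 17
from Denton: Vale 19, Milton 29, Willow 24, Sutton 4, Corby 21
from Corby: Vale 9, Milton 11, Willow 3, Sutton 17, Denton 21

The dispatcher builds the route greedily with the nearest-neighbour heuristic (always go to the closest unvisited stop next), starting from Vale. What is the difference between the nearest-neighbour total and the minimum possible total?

Excess over optimum: 3 min.

From Vale: Corby=9, Willow=12, Sutton=15, Denton=19, Milton=20 → choose Corby (9).
From Corby: Willow=3, Milton=11, Sutton=17, Denton=21 → choose Willow (3).
From Willow: Milton=8, Sutton=20, Denton=24 → choose Milton (8).
From Milton: Sutton=28, Denton=29 → choose Sutton (28).
From Sutton: Denton=4 → choose Denton (4).
NN route Vale → Corby → Willow → Milton → Sutton → Denton → Vale costs 71.
Optimal: Vale → Sutton → Denton → Milton → Willow → Corby → Vale costs 68 (by enumerating all 60 distinct tours).
Excess = 71 − 68 = 3.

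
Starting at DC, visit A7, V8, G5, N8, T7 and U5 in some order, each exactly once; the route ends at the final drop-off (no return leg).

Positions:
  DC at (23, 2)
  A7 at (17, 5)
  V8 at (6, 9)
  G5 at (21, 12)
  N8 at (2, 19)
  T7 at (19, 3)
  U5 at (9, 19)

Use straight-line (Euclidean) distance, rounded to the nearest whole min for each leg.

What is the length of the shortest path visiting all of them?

There are 6! = 720 possible orderings.
DC → A7 → V8 → G5 → N8 → T7 → U5: 7+12+15+20+23+19 = 96
DC → A7 → V8 → G5 → N8 → U5 → T7: 7+12+15+20+7+19 = 80
DC → A7 → V8 → G5 → T7 → N8 → U5: 7+12+15+9+23+7 = 73
DC → A7 → V8 → G5 → T7 → U5 → N8: 7+12+15+9+19+7 = 69
DC → A7 → V8 → G5 → U5 → N8 → T7: 7+12+15+14+7+23 = 78
DC → A7 → V8 → G5 → U5 → T7 → N8: 7+12+15+14+19+23 = 90
DC → A7 → V8 → N8 → G5 → T7 → U5: 7+12+11+20+9+19 = 78
DC → A7 → V8 → N8 → G5 → U5 → T7: 7+12+11+20+14+19 = 83
… (712 more)
DC → T7 → A7 → G5 → V8 → U5 → N8: 4+3+8+15+10+7 = 47  ← best
The minimum is 47.
One shortest path: DC → T7 → A7 → G5 → V8 → U5 → N8.

47 min — the minimum one-way total.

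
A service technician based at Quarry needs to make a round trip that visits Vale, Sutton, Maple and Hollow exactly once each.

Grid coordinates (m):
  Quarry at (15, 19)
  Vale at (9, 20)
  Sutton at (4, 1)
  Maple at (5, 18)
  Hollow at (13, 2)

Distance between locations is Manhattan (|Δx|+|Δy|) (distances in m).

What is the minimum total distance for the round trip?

With 4 stops there are 4!/2 = 12 distinct round trips (a route and its reverse cost the same).
Quarry→Vale→Sutton→Maple→Hollow→Quarry: 7+24+18+24+19 = 92
Quarry→Vale→Sutton→Hollow→Maple→Quarry: 7+24+10+24+11 = 76
Quarry→Vale→Maple→Sutton→Hollow→Quarry: 7+6+18+10+19 = 60
Quarry→Vale→Maple→Hollow→Sutton→Quarry: 7+6+24+10+29 = 76
Quarry→Vale→Hollow→Sutton→Maple→Quarry: 7+22+10+18+11 = 68
Quarry→Vale→Hollow→Maple→Sutton→Quarry: 7+22+24+18+29 = 100
Quarry→Sutton→Vale→Maple→Hollow→Quarry: 29+24+6+24+19 = 102
Quarry→Sutton→Vale→Hollow→Maple→Quarry: 29+24+22+24+11 = 110
Quarry→Sutton→Maple→Vale→Hollow→Quarry: 29+18+6+22+19 = 94
Quarry→Sutton→Hollow→Vale→Maple→Quarry: 29+10+22+6+11 = 78
Quarry→Maple→Vale→Sutton→Hollow→Quarry: 11+6+24+10+19 = 70
Quarry→Maple→Sutton→Vale→Hollow→Quarry: 11+18+24+22+19 = 94
The minimum is 60.
One optimal route: Quarry → Vale → Maple → Sutton → Hollow → Quarry (or its reverse).

Shortest round trip = 60 m.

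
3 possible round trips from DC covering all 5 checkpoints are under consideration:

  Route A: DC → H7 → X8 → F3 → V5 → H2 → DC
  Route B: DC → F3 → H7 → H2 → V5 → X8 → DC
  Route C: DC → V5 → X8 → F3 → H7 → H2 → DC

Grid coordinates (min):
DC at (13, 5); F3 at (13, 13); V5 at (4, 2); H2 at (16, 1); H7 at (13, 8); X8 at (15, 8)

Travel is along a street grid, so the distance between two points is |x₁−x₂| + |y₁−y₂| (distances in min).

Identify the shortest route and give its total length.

Route A: 3 + 2 + 7 + 20 + 13 + 7 = 52
Route B: 8 + 5 + 10 + 13 + 17 + 5 = 58
Route C: 12 + 17 + 7 + 5 + 10 + 7 = 58

Shortest is Route A, total 52 min.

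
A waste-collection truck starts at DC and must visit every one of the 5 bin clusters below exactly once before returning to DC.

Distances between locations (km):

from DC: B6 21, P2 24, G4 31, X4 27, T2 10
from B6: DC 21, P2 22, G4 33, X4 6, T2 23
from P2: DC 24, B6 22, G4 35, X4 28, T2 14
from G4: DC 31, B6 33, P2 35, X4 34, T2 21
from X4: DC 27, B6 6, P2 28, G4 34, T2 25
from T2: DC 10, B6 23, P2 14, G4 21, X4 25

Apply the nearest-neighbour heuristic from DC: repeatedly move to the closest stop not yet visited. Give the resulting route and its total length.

117 km along DC → T2 → P2 → B6 → X4 → G4 → DC.

DC → [T2:10 / B6:21 / P2:24 / X4:27 / G4:31] → T2 (10)
T2 → [P2:14 / G4:21 / B6:23 / X4:25] → P2 (14)
P2 → [B6:22 / X4:28 / G4:35] → B6 (22)
B6 → [X4:6 / G4:33] → X4 (6)
X4 → [G4:34] → G4 (34)
Return G4→DC: 31.
Total = 10 + 14 + 22 + 6 + 34 + 31 = 117.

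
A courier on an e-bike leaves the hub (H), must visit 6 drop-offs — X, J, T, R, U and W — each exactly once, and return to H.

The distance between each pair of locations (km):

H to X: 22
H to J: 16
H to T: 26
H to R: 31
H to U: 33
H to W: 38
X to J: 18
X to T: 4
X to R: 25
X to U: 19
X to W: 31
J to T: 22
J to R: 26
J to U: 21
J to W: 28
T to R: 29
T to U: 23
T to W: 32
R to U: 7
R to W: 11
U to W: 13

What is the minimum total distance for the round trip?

Minimum total distance: 111 km.

With 6 stops there are 6!/2 = 360 distinct round trips (a route and its reverse cost the same).
H - X - J - T - R - U - W - H: 22+18+22+29+7+13+38 = 149
H - X - J - T - R - W - U - H: 22+18+22+29+11+13+33 = 148
H - X - J - T - U - R - W - H: 22+18+22+23+7+11+38 = 141
H - X - J - T - U - W - R - H: 22+18+22+23+13+11+31 = 140
H - X - J - T - W - R - U - H: 22+18+22+32+11+7+33 = 145
H - X - J - T - W - U - R - H: 22+18+22+32+13+7+31 = 145
H - X - J - R - T - U - W - H: 22+18+26+29+23+13+38 = 169
H - X - J - R - T - W - U - H: 22+18+26+29+32+13+33 = 173
… (352 more)
H - X - T - U - R - W - J - H: 22+4+23+7+11+28+16 = 111  ← best
The minimum is 111.
One optimal route: H → X → T → U → R → W → J → H (or its reverse).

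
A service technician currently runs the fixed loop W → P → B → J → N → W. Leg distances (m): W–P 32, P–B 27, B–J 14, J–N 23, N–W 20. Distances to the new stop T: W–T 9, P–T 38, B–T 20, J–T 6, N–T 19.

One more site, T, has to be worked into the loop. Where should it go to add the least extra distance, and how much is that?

+2 m — insert T between J and N.

Insertion cost between consecutive stops i–j is d(i,T) + d(T,j) − d(i,j):
  between W and P: 9 + 38 − 32 = 15
  between P and B: 38 + 20 − 27 = 31
  between B and J: 20 + 6 − 14 = 12
  between J and N: 6 + 19 − 23 = 2
  between N and W: 19 + 9 − 20 = 8
Cheapest insertion is between J and N, adding 2.
New total = 116 + 2 = 118.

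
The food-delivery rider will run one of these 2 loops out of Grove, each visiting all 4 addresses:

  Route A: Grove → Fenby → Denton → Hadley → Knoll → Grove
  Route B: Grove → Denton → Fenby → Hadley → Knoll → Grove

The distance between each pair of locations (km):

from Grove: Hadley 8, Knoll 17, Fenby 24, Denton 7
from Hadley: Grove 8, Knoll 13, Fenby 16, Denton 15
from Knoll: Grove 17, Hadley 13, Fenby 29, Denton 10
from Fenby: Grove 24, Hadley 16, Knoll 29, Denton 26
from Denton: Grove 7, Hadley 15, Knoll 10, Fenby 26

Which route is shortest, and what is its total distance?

Route A: 24 + 26 + 15 + 13 + 17 = 95
Route B: 7 + 26 + 16 + 13 + 17 = 79

79 km — Route B is the shortest.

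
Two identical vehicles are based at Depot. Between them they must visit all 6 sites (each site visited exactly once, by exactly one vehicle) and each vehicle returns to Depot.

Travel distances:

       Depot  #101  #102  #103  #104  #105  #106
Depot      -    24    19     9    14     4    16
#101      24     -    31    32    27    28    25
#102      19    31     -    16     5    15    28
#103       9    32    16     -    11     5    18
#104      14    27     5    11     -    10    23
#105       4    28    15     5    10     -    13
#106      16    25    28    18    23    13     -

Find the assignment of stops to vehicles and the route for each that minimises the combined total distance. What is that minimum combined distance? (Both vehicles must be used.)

Try each way of splitting the stops between the two vehicles (each non-empty) and, for each split, find the best tour for each vehicle:
  {#101} + {#102, #103, #104, #105, #106}: 48 + 69 = 117
  {#102} + {#101, #103, #104, #105, #106}: 38 + 88 = 126
  {#101, #102} + {#103, #104, #105, #106}: 74 + 59 = 133
  {#103} + {#101, #102, #104, #105, #106}: 18 + 91 = 109
  {#101, #103} + {#102, #104, #105, #106}: 65 + 63 = 128
  {#102, #103} + {#101, #104, #105, #106}: 44 + 82 = 126
  … (31 splits in total)
  {#105} + {#101, #102, #103, #104, #106}: 8 + 97 = 105  ← best
Best: vehicle 1 Depot → #105 → Depot = 8; vehicle 2 Depot → #103 → #104 → #102 → #101 → #106 → Depot = 97; combined 105.

Minimum combined distance: 105.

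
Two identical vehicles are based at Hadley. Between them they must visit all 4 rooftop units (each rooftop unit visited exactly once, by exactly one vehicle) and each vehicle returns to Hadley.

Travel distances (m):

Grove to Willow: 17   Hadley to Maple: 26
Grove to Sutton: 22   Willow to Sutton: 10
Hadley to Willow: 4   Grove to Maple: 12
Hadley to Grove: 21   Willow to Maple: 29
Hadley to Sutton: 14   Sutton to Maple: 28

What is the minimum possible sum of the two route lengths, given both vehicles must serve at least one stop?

Try each way of splitting the stops between the two vehicles (each non-empty) and, for each split, find the best tour for each vehicle:
  {Grove} + {Willow, Sutton, Maple}: 42 + 68 = 110
  {Willow} + {Grove, Sutton, Maple}: 8 + 74 = 82
  {Grove, Willow} + {Sutton, Maple}: 42 + 68 = 110
  {Sutton} + {Grove, Willow, Maple}: 28 + 59 = 87
  {Grove, Sutton} + {Willow, Maple}: 57 + 59 = 116
  {Willow, Sutton} + {Grove, Maple}: 28 + 59 = 87
  … (7 splits in total)
Best: vehicle 1 Hadley → Willow → Hadley = 8; vehicle 2 Hadley → Sutton → Grove → Maple → Hadley = 74; combined 82.

Minimum combined distance: 82 m.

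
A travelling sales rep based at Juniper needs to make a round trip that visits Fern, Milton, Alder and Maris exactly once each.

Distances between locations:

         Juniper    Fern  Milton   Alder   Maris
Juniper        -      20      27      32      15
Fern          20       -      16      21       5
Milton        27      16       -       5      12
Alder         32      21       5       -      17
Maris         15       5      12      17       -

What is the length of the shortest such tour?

With 4 stops there are 4!/2 = 12 distinct round trips (a route and its reverse cost the same).
Juniper→Fern→Milton→Alder→Maris→Juniper: 20+16+5+17+15 = 73
Juniper→Fern→Milton→Maris→Alder→Juniper: 20+16+12+17+32 = 97
Juniper→Fern→Alder→Milton→Maris→Juniper: 20+21+5+12+15 = 73
Juniper→Fern→Alder→Maris→Milton→Juniper: 20+21+17+12+27 = 97
Juniper→Fern→Maris→Milton→Alder→Juniper: 20+5+12+5+32 = 74
Juniper→Fern→Maris→Alder→Milton→Juniper: 20+5+17+5+27 = 74
Juniper→Milton→Fern→Alder→Maris→Juniper: 27+16+21+17+15 = 96
Juniper→Milton→Fern→Maris→Alder→Juniper: 27+16+5+17+32 = 97
Juniper→Milton→Alder→Fern→Maris→Juniper: 27+5+21+5+15 = 73
Juniper→Milton→Maris→Fern→Alder→Juniper: 27+12+5+21+32 = 97
Juniper→Alder→Fern→Milton→Maris→Juniper: 32+21+16+12+15 = 96
Juniper→Alder→Milton→Fern→Maris→Juniper: 32+5+16+5+15 = 73
The minimum is 73.
One optimal route: Juniper → Fern → Milton → Alder → Maris → Juniper (or its reverse).

Minimum total distance: 73.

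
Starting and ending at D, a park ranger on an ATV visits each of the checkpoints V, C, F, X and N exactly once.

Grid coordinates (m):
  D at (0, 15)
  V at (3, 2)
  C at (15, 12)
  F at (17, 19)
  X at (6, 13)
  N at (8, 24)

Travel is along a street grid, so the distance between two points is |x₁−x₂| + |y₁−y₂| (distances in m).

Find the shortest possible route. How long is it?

There are 60 distinct closed tours to check (reversals are equivalent).
D - V - C - F - X - N - D: 16+22+9+17+13+17 = 94
D - V - C - F - N - X - D: 16+22+9+14+13+8 = 82
D - V - C - X - F - N - D: 16+22+10+17+14+17 = 96
D - V - C - X - N - F - D: 16+22+10+13+14+21 = 96
D - V - C - N - F - X - D: 16+22+19+14+17+8 = 96
D - V - C - N - X - F - D: 16+22+19+13+17+21 = 108
D - V - F - C - X - N - D: 16+31+9+10+13+17 = 96
D - V - F - C - N - X - D: 16+31+9+19+13+8 = 96
D - V - F - X - C - N - D: 16+31+17+10+19+17 = 110
D - V - F - X - N - C - D: 16+31+17+13+19+18 = 114
D - V - F - N - C - X - D: 16+31+14+19+10+8 = 98
D - V - F - N - X - C - D: 16+31+14+13+10+18 = 102
D - V - X - C - F - N - D: 16+14+10+9+14+17 = 80
D - V - X - C - N - F - D: 16+14+10+19+14+21 = 94
… (46 more)
The minimum is 80.
One optimal route: D → V → X → C → F → N → D (or its reverse).

Minimum total distance: 80 m.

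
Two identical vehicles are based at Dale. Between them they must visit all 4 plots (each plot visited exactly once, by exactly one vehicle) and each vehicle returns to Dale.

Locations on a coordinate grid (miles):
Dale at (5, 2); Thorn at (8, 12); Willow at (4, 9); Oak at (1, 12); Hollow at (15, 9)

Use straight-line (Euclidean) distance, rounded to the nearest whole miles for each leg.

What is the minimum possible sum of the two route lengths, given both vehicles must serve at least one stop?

There are 2^3 − 1 = 7 ways to divide the 4 stops into two non-empty groups. For each, the best each vehicle can do is its own shortest tour through its group:
  {Thorn} + {Willow, Oak, Hollow}: 20 + 37 = 57
  {Willow} + {Thorn, Oak, Hollow}: 14 + 38 = 52
  {Thorn, Willow} + {Oak, Hollow}: 22 + 37 = 59
  {Oak} + {Thorn, Willow, Hollow}: 22 + 32 = 54
  {Thorn, Oak} + {Willow, Hollow}: 28 + 30 = 58
  {Willow, Oak} + {Thorn, Hollow}: 22 + 30 = 52
  … (7 splits in total)
Best: vehicle 1 Dale → Willow → Dale = 14; vehicle 2 Dale → Oak → Thorn → Hollow → Dale = 38; combined 52.

Minimum combined distance: 52 miles.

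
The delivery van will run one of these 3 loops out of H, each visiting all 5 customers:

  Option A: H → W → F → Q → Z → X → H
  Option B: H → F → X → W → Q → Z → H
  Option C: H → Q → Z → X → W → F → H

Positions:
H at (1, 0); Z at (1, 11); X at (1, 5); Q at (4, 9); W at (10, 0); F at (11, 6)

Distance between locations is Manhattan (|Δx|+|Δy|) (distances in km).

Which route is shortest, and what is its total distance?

42 km — Option A is the shortest.

Option A: 9 + 7 + 10 + 5 + 6 + 5 = 42
Option B: 16 + 11 + 14 + 15 + 5 + 11 = 72
Option C: 12 + 5 + 6 + 14 + 7 + 16 = 60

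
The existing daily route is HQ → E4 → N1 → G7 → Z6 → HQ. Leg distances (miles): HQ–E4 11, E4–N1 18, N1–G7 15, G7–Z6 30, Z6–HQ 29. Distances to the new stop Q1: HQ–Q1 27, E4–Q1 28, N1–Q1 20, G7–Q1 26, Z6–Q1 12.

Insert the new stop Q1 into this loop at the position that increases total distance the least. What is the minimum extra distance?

Insertion cost between consecutive stops i–j is d(i,Q1) + d(Q1,j) − d(i,j):
  between HQ and E4: 27 + 28 − 11 = 44
  between E4 and N1: 28 + 20 − 18 = 30
  between N1 and G7: 20 + 26 − 15 = 31
  between G7 and Z6: 26 + 12 − 30 = 8
  between Z6 and HQ: 12 + 27 − 29 = 10
Cheapest insertion is between G7 and Z6, adding 8.
New total = 103 + 8 = 111.

Minimum extra distance: 8 miles, inserting Q1 between G7 and Z6.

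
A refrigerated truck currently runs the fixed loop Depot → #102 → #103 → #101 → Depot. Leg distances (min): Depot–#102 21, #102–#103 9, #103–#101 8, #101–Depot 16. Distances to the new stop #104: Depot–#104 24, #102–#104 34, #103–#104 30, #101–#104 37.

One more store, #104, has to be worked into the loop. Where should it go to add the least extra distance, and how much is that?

+37 min — insert #104 between Depot and #102.

Insertion cost between consecutive stops i–j is d(i,#104) + d(#104,j) − d(i,j):
  between Depot and #102: 24 + 34 − 21 = 37
  between #102 and #103: 34 + 30 − 9 = 55
  between #103 and #101: 30 + 37 − 8 = 59
  between #101 and Depot: 37 + 24 − 16 = 45
Cheapest insertion is between Depot and #102, adding 37.
New total = 54 + 37 = 91.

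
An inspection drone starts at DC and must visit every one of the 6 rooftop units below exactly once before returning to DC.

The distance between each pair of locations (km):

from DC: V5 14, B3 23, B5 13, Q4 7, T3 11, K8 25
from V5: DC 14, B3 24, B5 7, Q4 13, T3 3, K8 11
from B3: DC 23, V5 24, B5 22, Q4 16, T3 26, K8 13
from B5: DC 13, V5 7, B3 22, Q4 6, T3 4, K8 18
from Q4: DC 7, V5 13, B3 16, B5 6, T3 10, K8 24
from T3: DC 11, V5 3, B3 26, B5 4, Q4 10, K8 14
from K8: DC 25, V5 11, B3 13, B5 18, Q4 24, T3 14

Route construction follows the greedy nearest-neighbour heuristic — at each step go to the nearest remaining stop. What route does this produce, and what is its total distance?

Total distance 67 km via the nearest-neighbour route DC → Q4 → B5 → T3 → V5 → K8 → B3 → DC.

From DC: distances to unvisited — Q4=7, T3=11, B5=13, V5=14, B3=23, K8=25. Nearest is Q4 (7).
From Q4: distances to unvisited — B5=6, T3=10, V5=13, B3=16, K8=24. Nearest is B5 (6).
From B5: distances to unvisited — T3=4, V5=7, K8=18, B3=22. Nearest is T3 (4).
From T3: distances to unvisited — V5=3, K8=14, B3=26. Nearest is V5 (3).
From V5: distances to unvisited — K8=11, B3=24. Nearest is K8 (11).
From K8: distances to unvisited — B3=13. Nearest is B3 (13).
Return B3→DC: 23.
Total = 7 + 6 + 4 + 3 + 11 + 13 + 23 = 67.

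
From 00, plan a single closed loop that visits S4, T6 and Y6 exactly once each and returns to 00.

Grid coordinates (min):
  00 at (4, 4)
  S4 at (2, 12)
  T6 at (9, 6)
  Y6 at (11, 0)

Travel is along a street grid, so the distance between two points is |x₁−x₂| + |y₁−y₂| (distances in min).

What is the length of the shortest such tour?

42 min — the shortest possible round trip.

There are 3 distinct closed tours to check (reversals are equivalent).
00-S4-T6-Y6-00: 10+13+8+11 = 42
00-S4-Y6-T6-00: 10+21+8+7 = 46
00-T6-S4-Y6-00: 7+13+21+11 = 52
The minimum is 42.
One optimal route: 00 → S4 → T6 → Y6 → 00 (or its reverse).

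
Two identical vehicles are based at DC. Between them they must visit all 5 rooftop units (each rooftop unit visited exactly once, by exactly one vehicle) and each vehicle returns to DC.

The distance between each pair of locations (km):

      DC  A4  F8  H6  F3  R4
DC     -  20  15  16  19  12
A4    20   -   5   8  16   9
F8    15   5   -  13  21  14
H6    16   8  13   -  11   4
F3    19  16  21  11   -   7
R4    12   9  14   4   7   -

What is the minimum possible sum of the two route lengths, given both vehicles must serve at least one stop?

82 km — the smallest possible combined total.

There are 2^4 − 1 = 15 ways to divide the 5 stops into two non-empty groups. For each, the best each vehicle can do is its own shortest tour through its group:
  {A4} + {F8, H6, F3, R4}: 40 + 58 = 98
  {F8} + {A4, H6, F3, R4}: 30 + 58 = 88
  {A4, F8} + {H6, F3, R4}: 40 + 46 = 86
  {H6} + {A4, F8, F3, R4}: 32 + 55 = 87
  {A4, H6} + {F8, F3, R4}: 44 + 55 = 99
  {F8, H6} + {A4, F3, R4}: 44 + 55 = 99
  … (15 splits in total)
  {A4, F8, H6} + {F3, R4}: 44 + 38 = 82  ← best
Best: vehicle 1 DC → F8 → A4 → H6 → DC = 44; vehicle 2 DC → F3 → R4 → DC = 38; combined 82.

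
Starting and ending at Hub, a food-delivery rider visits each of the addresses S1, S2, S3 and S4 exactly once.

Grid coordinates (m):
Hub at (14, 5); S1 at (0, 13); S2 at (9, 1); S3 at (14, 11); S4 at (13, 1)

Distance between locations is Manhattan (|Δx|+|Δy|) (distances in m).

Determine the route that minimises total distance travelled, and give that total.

Minimum total distance: 52 m.

There are 12 distinct closed tours to check (reversals are equivalent).
Hub - S1 - S2 - S3 - S4 - Hub: 22+21+15+11+5 = 74
Hub - S1 - S2 - S4 - S3 - Hub: 22+21+4+11+6 = 64
Hub - S1 - S3 - S2 - S4 - Hub: 22+16+15+4+5 = 62
Hub - S1 - S3 - S4 - S2 - Hub: 22+16+11+4+9 = 62
Hub - S1 - S4 - S2 - S3 - Hub: 22+25+4+15+6 = 72
Hub - S1 - S4 - S3 - S2 - Hub: 22+25+11+15+9 = 82
Hub - S2 - S1 - S3 - S4 - Hub: 9+21+16+11+5 = 62
Hub - S2 - S1 - S4 - S3 - Hub: 9+21+25+11+6 = 72
Hub - S2 - S3 - S1 - S4 - Hub: 9+15+16+25+5 = 70
Hub - S2 - S4 - S1 - S3 - Hub: 9+4+25+16+6 = 60
Hub - S3 - S1 - S2 - S4 - Hub: 6+16+21+4+5 = 52
Hub - S3 - S2 - S1 - S4 - Hub: 6+15+21+25+5 = 72
The minimum is 52.
One optimal route: Hub → S3 → S1 → S2 → S4 → Hub (or its reverse).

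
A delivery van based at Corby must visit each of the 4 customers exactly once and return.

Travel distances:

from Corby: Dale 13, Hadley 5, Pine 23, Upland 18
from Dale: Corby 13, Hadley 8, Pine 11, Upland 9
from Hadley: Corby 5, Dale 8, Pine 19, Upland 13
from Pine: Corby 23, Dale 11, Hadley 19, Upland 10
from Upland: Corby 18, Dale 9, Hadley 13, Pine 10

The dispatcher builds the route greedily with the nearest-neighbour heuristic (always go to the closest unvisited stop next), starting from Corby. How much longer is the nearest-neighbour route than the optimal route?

From Corby: Hadley=5, Dale=13, Upland=18, Pine=23 → choose Hadley (5).
From Hadley: Dale=8, Upland=13, Pine=19 → choose Dale (8).
From Dale: Upland=9, Pine=11 → choose Upland (9).
From Upland: Pine=10 → choose Pine (10).
NN route Corby → Hadley → Dale → Upland → Pine → Corby costs 55.
Optimal: Corby → Dale → Pine → Upland → Hadley → Corby costs 52 (by enumerating all 12 distinct tours).
Excess = 55 − 52 = 3.

Excess over optimum: 3.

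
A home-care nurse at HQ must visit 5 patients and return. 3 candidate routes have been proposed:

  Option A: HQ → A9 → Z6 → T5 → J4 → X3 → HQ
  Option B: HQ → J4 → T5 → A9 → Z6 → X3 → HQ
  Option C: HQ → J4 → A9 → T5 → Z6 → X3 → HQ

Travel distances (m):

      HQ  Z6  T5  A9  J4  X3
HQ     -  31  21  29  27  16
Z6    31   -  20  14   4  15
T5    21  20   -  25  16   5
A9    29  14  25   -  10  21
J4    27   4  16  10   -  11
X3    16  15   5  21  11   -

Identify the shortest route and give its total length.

Option A: 29 + 14 + 20 + 16 + 11 + 16 = 106
Option B: 27 + 16 + 25 + 14 + 15 + 16 = 113
Option C: 27 + 10 + 25 + 20 + 15 + 16 = 113

Shortest is Option A, total 106 m.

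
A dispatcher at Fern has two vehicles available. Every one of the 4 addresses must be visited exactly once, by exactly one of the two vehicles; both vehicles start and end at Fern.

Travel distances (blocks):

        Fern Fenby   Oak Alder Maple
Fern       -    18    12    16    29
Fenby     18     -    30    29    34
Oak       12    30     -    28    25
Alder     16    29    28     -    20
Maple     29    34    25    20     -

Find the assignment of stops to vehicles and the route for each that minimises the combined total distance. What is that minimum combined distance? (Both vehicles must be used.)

Minimum combined distance: 109 blocks.

Try each way of splitting the stops between the two vehicles (each non-empty) and, for each split, find the best tour for each vehicle:
  {Fenby} + {Oak, Alder, Maple}: 36 + 73 = 109
  {Oak} + {Fenby, Alder, Maple}: 24 + 88 = 112
  {Fenby, Oak} + {Alder, Maple}: 60 + 65 = 125
  {Alder} + {Fenby, Oak, Maple}: 32 + 89 = 121
  {Fenby, Alder} + {Oak, Maple}: 63 + 66 = 129
  {Oak, Alder} + {Fenby, Maple}: 56 + 81 = 137
  … (7 splits in total)
Best: vehicle 1 Fern → Fenby → Fern = 36; vehicle 2 Fern → Oak → Maple → Alder → Fern = 73; combined 109.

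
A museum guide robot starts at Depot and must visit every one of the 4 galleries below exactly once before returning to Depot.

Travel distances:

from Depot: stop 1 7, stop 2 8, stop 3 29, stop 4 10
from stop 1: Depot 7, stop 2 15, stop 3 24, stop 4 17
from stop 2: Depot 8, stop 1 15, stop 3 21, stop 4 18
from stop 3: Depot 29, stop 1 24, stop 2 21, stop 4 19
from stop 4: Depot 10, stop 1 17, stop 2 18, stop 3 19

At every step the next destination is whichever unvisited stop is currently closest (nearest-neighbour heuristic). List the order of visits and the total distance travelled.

At Depot the remaining stops are stop 1 7, stop 2 8, stop 4 10, stop 3 29; go to stop 1.
At stop 1 the remaining stops are stop 2 15, stop 4 17, stop 3 24; go to stop 2.
At stop 2 the remaining stops are stop 4 18, stop 3 21; go to stop 4.
At stop 4 the remaining stops are stop 3 19; go to stop 3.
Return stop 3→Depot: 29.
Total = 7 + 15 + 18 + 19 + 29 = 88.

Total distance 88 via the nearest-neighbour route Depot → stop 1 → stop 2 → stop 4 → stop 3 → Depot.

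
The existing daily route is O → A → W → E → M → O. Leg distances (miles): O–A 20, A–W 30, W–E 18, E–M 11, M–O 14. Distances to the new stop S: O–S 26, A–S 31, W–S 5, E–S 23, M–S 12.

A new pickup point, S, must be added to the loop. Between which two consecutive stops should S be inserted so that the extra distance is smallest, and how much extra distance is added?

+6 miles — insert S between A and W.

Insertion cost between consecutive stops i–j is d(i,S) + d(S,j) − d(i,j):
  between O and A: 26 + 31 − 20 = 37
  between A and W: 31 + 5 − 30 = 6
  between W and E: 5 + 23 − 18 = 10
  between E and M: 23 + 12 − 11 = 24
  between M and O: 12 + 26 − 14 = 24
Cheapest insertion is between A and W, adding 6.
New total = 93 + 6 = 99.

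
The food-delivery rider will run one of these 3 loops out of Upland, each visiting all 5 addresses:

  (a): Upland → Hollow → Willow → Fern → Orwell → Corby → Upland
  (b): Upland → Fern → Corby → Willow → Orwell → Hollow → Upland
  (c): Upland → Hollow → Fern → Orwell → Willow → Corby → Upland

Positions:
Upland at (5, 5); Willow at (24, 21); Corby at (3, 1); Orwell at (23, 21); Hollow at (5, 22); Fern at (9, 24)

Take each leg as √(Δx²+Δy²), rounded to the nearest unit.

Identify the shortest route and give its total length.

69 — (c) is the shortest.

(a): 17 + 19 + 15 + 14 + 28 + 4 = 97
(b): 19 + 24 + 29 + 1 + 18 + 17 = 108
(c): 17 + 4 + 14 + 1 + 29 + 4 = 69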